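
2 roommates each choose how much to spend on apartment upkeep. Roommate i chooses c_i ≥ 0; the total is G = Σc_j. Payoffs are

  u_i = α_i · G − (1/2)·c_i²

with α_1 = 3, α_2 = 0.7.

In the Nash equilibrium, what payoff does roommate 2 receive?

Roommate i's FOC: ∂u_i/∂c_i = α_i − c_i = 0, so c_i* = α_i.
NE contributions = (3, 0.7); G = 3.7.
u_2 = α_2·G − ½·(c_2)² = 0.7·3.7 − ½·0.7² = 2.345.

2.345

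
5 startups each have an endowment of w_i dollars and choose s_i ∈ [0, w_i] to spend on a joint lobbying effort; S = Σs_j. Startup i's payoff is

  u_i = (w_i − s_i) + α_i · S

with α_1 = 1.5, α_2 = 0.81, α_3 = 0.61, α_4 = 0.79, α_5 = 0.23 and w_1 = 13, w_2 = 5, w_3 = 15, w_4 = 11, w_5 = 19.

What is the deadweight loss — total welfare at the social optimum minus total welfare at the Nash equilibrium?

147

∂u_i/∂s_i = α_i − 1, so startup i contributes w_i if α_i > 1, else 0.
α_i > 1 for i ∈ {1}; NE contributions (13, 0, 0, 0, 0), S = 13.
W^NE = Σw_i − S^NE + (Σα_i)·S^NE = 63 + 2.94·13 = 101.22.
Planner: ∂(Σu_j)/∂s_i = Σα_j − 1 = 2.94 > 0, so everyone contributes w_i; S^SO = 63, W^SO = 63 + 2.94·63 = 248.22.
Deadweight loss = 147.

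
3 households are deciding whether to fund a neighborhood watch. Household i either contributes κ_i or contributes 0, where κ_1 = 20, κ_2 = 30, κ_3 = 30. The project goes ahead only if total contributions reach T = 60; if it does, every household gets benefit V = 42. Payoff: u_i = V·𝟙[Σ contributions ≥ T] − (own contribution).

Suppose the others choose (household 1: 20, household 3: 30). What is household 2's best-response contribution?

30

Others' total = 50. Contributing 30 brings total to 80 ≥ 60: gain V − κ_2 = 12.
Best response: 30.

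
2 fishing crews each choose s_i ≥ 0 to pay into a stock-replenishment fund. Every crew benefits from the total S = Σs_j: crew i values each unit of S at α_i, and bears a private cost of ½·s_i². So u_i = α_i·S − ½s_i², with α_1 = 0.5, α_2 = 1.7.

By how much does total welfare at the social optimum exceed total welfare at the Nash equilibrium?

Crew i's FOC: ∂u_i/∂s_i = α_i − s_i = 0, so s_i* = α_i.
NE contributions = (0.5, 1.7); S = 2.2.
W^NE = (Σα)·S − ½Σα_i² = 2.2² − ½·3.14 = 3.27.
Planner sets s_i = Σα_j = 2.2 for every i, so S^SO = 2·2.2 = 4.4.
W^SO = (Σα)·S^SO − ½·2·(Σα)² = (2/2)·2.2² = 4.84.
Deadweight loss = W^SO − W^NE = 1.57.

1.57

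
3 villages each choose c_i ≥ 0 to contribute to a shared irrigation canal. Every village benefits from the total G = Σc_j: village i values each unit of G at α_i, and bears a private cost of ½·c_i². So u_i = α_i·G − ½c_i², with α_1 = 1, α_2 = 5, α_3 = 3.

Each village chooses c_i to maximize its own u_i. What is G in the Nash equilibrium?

Village i's FOC: ∂u_i/∂c_i = α_i − c_i = 0, so c_i* = α_i.
NE contributions = (1, 5, 3); G = 9.

9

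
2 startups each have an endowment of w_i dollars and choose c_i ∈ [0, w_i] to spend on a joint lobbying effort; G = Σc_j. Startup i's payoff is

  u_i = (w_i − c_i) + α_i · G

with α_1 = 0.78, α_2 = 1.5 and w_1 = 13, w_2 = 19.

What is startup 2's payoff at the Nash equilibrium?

28.5

∂u_i/∂c_i = α_i − 1, so startup i contributes w_i if α_i > 1, else 0.
α_i > 1 for i ∈ {2}; NE contributions (0, 19), G = 19.
u_2 = (19 − 19) + 1.5·19 = 28.5.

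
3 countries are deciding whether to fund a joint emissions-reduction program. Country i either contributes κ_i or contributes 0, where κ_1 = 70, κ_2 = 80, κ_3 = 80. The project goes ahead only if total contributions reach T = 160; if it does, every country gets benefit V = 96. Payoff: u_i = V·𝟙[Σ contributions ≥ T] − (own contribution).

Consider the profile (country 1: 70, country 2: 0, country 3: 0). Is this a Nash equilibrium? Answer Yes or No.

Total = 70 < 160: not provided.
Country 1 (pledges 70, payoff -70): dropping to 0 → total 0, payoff 0. Profitable deviation.

No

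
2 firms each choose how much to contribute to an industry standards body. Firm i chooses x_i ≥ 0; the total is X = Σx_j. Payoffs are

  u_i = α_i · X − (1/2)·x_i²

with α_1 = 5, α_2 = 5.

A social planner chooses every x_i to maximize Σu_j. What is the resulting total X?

Planner FOC: ∂(Σu_j)/∂x_i = (Σα_j) − x_i = 0, so x_i^SO = Σα_j = 10 for every i; X^SO = 20.

20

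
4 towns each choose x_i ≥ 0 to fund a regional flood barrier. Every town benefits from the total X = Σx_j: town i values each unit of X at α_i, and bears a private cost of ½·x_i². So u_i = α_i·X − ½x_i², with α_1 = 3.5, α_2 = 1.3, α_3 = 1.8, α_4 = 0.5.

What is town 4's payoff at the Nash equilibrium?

3.425

Town i's FOC: ∂u_i/∂x_i = α_i − x_i = 0, so x_i* = α_i.
NE contributions = (3.5, 1.3, 1.8, 0.5); X = 7.1.
u_4 = α_4·X − ½·(x_4)² = 0.5·7.1 − ½·0.5² = 3.425.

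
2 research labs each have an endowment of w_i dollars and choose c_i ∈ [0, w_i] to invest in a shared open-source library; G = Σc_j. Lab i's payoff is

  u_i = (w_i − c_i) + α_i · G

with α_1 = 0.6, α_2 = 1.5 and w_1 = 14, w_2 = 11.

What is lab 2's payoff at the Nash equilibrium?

∂u_i/∂c_i = α_i − 1, so lab i contributes w_i if α_i > 1, else 0.
α_i > 1 for i ∈ {2}; NE contributions (0, 11), G = 11.
u_2 = (11 − 11) + 1.5·11 = 16.5.

16.5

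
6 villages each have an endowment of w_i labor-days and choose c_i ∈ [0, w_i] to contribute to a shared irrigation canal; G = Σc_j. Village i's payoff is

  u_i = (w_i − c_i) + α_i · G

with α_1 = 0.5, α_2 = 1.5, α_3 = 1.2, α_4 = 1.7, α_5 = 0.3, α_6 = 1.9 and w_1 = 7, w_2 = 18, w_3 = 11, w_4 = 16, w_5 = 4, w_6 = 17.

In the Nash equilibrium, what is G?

∂u_i/∂c_i = α_i − 1, so village i contributes w_i if α_i > 1, else 0.
α_i > 1 for i ∈ {2, 3, 4, 6}; NE contributions (0, 18, 11, 16, 0, 17), G = 62.

62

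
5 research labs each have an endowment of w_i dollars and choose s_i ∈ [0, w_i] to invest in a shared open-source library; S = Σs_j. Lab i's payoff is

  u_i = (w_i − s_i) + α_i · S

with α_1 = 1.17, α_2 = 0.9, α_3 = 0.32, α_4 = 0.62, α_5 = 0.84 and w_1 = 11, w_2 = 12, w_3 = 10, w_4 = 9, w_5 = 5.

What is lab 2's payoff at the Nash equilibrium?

21.9

∂u_i/∂s_i = α_i − 1, so lab i contributes w_i if α_i > 1, else 0.
α_i > 1 for i ∈ {1}; NE contributions (11, 0, 0, 0, 0), S = 11.
u_2 = (12 − 0) + 0.9·11 = 21.9.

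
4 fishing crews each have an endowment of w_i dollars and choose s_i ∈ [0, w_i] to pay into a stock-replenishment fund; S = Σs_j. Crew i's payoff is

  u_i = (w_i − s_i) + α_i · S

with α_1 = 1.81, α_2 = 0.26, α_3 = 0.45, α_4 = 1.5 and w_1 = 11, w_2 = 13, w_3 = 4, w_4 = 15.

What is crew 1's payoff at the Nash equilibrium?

47.06

∂u_i/∂s_i = α_i − 1, so crew i contributes w_i if α_i > 1, else 0.
α_i > 1 for i ∈ {1, 4}; NE contributions (11, 0, 0, 15), S = 26.
u_1 = (11 − 11) + 1.81·26 = 47.06.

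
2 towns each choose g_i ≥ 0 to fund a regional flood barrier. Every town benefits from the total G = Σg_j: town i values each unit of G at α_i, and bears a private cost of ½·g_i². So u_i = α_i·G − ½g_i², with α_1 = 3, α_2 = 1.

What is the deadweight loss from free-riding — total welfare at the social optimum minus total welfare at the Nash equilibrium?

5

Town i's FOC: ∂u_i/∂g_i = α_i − g_i = 0, so g_i* = α_i.
NE contributions = (3, 1); G = 4.
W^NE = (Σα)·G − ½Σα_i² = 4² − ½·10 = 11.
Planner sets g_i = Σα_j = 4 for every i, so G^SO = 2·4 = 8.
W^SO = (Σα)·G^SO − ½·2·(Σα)² = (2/2)·4² = 16.
Deadweight loss = W^SO − W^NE = 5.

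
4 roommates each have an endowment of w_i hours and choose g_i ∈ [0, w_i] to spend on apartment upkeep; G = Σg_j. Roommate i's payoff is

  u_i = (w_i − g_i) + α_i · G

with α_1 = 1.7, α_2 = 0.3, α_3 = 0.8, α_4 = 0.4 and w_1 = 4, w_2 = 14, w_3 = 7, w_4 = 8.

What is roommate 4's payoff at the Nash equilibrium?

9.6

∂u_i/∂g_i = α_i − 1, so roommate i contributes w_i if α_i > 1, else 0.
α_i > 1 for i ∈ {1}; NE contributions (4, 0, 0, 0), G = 4.
u_4 = (8 − 0) + 0.4·4 = 9.6.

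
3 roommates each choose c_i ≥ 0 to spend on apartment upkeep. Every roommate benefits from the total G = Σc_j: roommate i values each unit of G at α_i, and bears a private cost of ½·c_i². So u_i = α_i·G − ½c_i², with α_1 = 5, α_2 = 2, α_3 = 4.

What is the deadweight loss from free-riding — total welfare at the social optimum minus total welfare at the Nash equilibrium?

83

Roommate i's FOC: ∂u_i/∂c_i = α_i − c_i = 0, so c_i* = α_i.
NE contributions = (5, 2, 4); G = 11.
W^NE = (Σα)·G − ½Σα_i² = 11² − ½·45 = 98.5.
Planner sets c_i = Σα_j = 11 for every i, so G^SO = 3·11 = 33.
W^SO = (Σα)·G^SO − ½·3·(Σα)² = (3/2)·11² = 181.5.
Deadweight loss = W^SO − W^NE = 83.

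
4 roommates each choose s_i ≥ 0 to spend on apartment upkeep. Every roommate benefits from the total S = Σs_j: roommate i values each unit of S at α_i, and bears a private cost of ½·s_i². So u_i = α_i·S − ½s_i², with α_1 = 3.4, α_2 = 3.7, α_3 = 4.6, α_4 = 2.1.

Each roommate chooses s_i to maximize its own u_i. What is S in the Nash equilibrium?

Roommate i's FOC: ∂u_i/∂s_i = α_i − s_i = 0, so s_i* = α_i.
NE contributions = (3.4, 3.7, 4.6, 2.1); S = 13.8.

13.8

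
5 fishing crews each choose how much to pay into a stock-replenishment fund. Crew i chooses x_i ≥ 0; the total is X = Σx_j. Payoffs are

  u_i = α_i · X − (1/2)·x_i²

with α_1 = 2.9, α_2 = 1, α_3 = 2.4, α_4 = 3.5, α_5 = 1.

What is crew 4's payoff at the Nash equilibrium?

Crew i's FOC: ∂u_i/∂x_i = α_i − x_i = 0, so x_i* = α_i.
NE contributions = (2.9, 1, 2.4, 3.5, 1); X = 10.8.
u_4 = α_4·X − ½·(x_4)² = 3.5·10.8 − ½·3.5² = 31.675.

31.675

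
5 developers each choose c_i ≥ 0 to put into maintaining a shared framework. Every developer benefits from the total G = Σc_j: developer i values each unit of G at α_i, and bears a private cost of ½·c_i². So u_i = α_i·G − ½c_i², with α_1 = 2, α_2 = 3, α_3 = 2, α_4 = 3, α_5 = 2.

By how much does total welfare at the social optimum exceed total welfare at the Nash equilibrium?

231

Developer i's FOC: ∂u_i/∂c_i = α_i − c_i = 0, so c_i* = α_i.
NE contributions = (2, 3, 2, 3, 2); G = 12.
W^NE = (Σα)·G − ½Σα_i² = 12² − ½·30 = 129.
Planner sets c_i = Σα_j = 12 for every i, so G^SO = 5·12 = 60.
W^SO = (Σα)·G^SO − ½·5·(Σα)² = (5/2)·12² = 360.
Deadweight loss = W^SO − W^NE = 231.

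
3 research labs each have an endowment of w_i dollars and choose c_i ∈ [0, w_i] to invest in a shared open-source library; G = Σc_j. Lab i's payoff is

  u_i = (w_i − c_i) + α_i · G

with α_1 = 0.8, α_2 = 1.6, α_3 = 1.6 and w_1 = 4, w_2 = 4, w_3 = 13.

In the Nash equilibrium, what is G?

17

∂u_i/∂c_i = α_i − 1, so lab i contributes w_i if α_i > 1, else 0.
α_i > 1 for i ∈ {2, 3}; NE contributions (0, 4, 13), G = 17.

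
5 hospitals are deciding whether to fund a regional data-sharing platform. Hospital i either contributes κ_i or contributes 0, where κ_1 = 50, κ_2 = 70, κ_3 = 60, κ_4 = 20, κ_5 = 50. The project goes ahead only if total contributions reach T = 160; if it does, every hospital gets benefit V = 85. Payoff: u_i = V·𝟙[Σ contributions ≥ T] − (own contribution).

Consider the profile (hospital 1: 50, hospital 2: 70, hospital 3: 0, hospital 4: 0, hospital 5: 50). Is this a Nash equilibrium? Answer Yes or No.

Total = 170 ≥ 160: provided.
Hospital 1 (pledges 50, payoff 35): dropping to 0 → total 120, payoff 0. No gain.
Hospital 2 (pledges 70, payoff 15): dropping to 0 → total 100, payoff 0. No gain.
Hospital 3 (pledges 0, payoff 85): pledging 60 → total 230, payoff 25. No gain.
Hospital 4 (pledges 0, payoff 85): pledging 20 → total 190, payoff 65. No gain.
Hospital 5 (pledges 50, payoff 35): dropping to 0 → total 120, payoff 0. No gain.

Yes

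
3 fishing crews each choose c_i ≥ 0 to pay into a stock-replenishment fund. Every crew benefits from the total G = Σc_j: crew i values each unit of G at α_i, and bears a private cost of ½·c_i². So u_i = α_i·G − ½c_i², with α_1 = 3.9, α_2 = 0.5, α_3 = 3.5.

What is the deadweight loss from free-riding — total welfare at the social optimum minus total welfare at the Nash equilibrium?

Crew i's FOC: ∂u_i/∂c_i = α_i − c_i = 0, so c_i* = α_i.
NE contributions = (3.9, 0.5, 3.5); G = 7.9.
W^NE = (Σα)·G − ½Σα_i² = 7.9² − ½·27.71 = 48.555.
Planner sets c_i = Σα_j = 7.9 for every i, so G^SO = 3·7.9 = 23.7.
W^SO = (Σα)·G^SO − ½·3·(Σα)² = (3/2)·7.9² = 93.615.
Deadweight loss = W^SO − W^NE = 45.06.

45.06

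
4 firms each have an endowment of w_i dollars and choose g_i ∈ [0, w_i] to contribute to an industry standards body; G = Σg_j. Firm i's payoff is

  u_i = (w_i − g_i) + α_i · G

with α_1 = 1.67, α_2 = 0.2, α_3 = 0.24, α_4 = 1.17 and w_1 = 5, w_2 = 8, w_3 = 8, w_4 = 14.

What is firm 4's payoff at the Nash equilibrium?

∂u_i/∂g_i = α_i − 1, so firm i contributes w_i if α_i > 1, else 0.
α_i > 1 for i ∈ {1, 4}; NE contributions (5, 0, 0, 14), G = 19.
u_4 = (14 − 14) + 1.17·19 = 22.23.

22.23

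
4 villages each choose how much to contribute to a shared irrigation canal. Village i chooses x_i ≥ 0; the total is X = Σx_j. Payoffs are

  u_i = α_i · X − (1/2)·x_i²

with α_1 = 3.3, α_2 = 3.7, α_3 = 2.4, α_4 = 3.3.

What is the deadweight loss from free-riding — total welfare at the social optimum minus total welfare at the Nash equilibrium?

181.905

Village i's FOC: ∂u_i/∂x_i = α_i − x_i = 0, so x_i* = α_i.
NE contributions = (3.3, 3.7, 2.4, 3.3); X = 12.7.
W^NE = (Σα)·X − ½Σα_i² = 12.7² − ½·41.23 = 140.675.
Planner sets x_i = Σα_j = 12.7 for every i, so X^SO = 4·12.7 = 50.8.
W^SO = (Σα)·X^SO − ½·4·(Σα)² = (4/2)·12.7² = 322.58.
Deadweight loss = W^SO − W^NE = 181.905.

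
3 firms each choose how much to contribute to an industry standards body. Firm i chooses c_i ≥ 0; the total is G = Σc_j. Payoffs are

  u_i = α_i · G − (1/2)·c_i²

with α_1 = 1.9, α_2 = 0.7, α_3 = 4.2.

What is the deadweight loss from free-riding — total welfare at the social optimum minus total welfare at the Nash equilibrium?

Firm i's FOC: ∂u_i/∂c_i = α_i − c_i = 0, so c_i* = α_i.
NE contributions = (1.9, 0.7, 4.2); G = 6.8.
W^NE = (Σα)·G − ½Σα_i² = 6.8² − ½·21.74 = 35.37.
Planner sets c_i = Σα_j = 6.8 for every i, so G^SO = 3·6.8 = 20.4.
W^SO = (Σα)·G^SO − ½·3·(Σα)² = (3/2)·6.8² = 69.36.
Deadweight loss = W^SO − W^NE = 33.99.

33.99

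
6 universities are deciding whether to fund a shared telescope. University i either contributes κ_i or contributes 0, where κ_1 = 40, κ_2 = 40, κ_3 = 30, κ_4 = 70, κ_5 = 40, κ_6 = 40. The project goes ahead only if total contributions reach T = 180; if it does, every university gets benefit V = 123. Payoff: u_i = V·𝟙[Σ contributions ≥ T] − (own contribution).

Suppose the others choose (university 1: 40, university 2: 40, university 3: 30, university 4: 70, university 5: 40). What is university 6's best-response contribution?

0

Others' total = 220 ≥ 180; contributing adds cost 40 for no extra benefit.
Best response: 0.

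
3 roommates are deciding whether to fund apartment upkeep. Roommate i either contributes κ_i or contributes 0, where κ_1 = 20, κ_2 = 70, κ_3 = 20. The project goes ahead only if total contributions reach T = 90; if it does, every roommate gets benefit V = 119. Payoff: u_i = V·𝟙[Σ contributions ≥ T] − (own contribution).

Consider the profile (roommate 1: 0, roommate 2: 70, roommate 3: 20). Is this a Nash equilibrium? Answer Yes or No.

Yes

Total = 90 ≥ 90: provided.
Roommate 1 (pledges 0, payoff 119): pledging 20 → total 110, payoff 99. No gain.
Roommate 2 (pledges 70, payoff 49): dropping to 0 → total 20, payoff 0. No gain.
Roommate 3 (pledges 20, payoff 99): dropping to 0 → total 70, payoff 0. No gain.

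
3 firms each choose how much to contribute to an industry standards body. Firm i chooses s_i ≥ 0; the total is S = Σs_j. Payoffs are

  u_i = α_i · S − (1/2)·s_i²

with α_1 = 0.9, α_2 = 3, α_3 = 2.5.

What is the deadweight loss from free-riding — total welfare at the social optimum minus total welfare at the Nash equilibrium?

28.51

Firm i's FOC: ∂u_i/∂s_i = α_i − s_i = 0, so s_i* = α_i.
NE contributions = (0.9, 3, 2.5); S = 6.4.
W^NE = (Σα)·S − ½Σα_i² = 6.4² − ½·16.06 = 32.93.
Planner sets s_i = Σα_j = 6.4 for every i, so S^SO = 3·6.4 = 19.2.
W^SO = (Σα)·S^SO − ½·3·(Σα)² = (3/2)·6.4² = 61.44.
Deadweight loss = W^SO − W^NE = 28.51.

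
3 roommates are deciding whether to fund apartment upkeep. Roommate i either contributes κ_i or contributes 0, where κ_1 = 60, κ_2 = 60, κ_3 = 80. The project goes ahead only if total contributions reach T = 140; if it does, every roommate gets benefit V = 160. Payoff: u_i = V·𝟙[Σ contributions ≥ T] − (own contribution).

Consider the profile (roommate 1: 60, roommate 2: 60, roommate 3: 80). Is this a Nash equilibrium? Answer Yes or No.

Total = 200 ≥ 140: provided.
Roommate 1 (pledges 60, payoff 100): dropping to 0 → total 140, payoff 160. Profitable deviation.

No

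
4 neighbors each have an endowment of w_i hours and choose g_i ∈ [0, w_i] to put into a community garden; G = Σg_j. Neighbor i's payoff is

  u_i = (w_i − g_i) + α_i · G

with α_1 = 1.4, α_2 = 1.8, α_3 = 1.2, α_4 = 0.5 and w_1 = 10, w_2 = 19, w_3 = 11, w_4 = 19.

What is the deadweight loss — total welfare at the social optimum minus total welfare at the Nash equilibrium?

∂u_i/∂g_i = α_i − 1, so neighbor i contributes w_i if α_i > 1, else 0.
α_i > 1 for i ∈ {1, 2, 3}; NE contributions (10, 19, 11, 0), G = 40.
W^NE = Σw_i − G^NE + (Σα_i)·G^NE = 59 + 3.9·40 = 215.
Planner: ∂(Σu_j)/∂g_i = Σα_j − 1 = 3.9 > 0, so everyone contributes w_i; G^SO = 59, W^SO = 59 + 3.9·59 = 289.1.
Deadweight loss = 74.1.

74.1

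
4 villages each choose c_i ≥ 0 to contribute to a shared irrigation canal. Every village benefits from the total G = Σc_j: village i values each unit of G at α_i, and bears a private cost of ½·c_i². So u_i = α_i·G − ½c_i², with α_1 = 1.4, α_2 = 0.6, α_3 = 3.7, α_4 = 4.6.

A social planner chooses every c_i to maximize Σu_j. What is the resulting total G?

Planner FOC: ∂(Σu_j)/∂c_i = (Σα_j) − c_i = 0, so c_i^SO = Σα_j = 10.3 for every i; G^SO = 41.2.

41.2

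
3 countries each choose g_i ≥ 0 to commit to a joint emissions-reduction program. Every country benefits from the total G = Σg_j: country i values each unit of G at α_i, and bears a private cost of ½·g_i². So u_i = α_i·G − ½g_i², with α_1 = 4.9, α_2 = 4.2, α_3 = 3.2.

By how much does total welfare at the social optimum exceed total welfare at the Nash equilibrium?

Country i's FOC: ∂u_i/∂g_i = α_i − g_i = 0, so g_i* = α_i.
NE contributions = (4.9, 4.2, 3.2); G = 12.3.
W^NE = (Σα)·G − ½Σα_i² = 12.3² − ½·51.89 = 125.345.
Planner sets g_i = Σα_j = 12.3 for every i, so G^SO = 3·12.3 = 36.9.
W^SO = (Σα)·G^SO − ½·3·(Σα)² = (3/2)·12.3² = 226.935.
Deadweight loss = W^SO − W^NE = 101.59.

101.59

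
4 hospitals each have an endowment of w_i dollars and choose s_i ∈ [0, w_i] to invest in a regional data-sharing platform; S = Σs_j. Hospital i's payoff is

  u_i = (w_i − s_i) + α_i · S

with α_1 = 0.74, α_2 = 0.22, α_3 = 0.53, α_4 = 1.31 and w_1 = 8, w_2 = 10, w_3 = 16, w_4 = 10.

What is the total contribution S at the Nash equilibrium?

10

∂u_i/∂s_i = α_i − 1, so hospital i contributes w_i if α_i > 1, else 0.
α_i > 1 for i ∈ {4}; NE contributions (0, 0, 0, 10), S = 10.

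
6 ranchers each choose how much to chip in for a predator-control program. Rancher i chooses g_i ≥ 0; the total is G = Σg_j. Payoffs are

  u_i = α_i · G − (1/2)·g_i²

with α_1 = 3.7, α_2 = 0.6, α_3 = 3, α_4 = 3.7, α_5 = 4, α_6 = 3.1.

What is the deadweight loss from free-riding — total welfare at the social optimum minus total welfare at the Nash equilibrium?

686.395

Rancher i's FOC: ∂u_i/∂g_i = α_i − g_i = 0, so g_i* = α_i.
NE contributions = (3.7, 0.6, 3, 3.7, 4, 3.1); G = 18.1.
W^NE = (Σα)·G − ½Σα_i² = 18.1² − ½·62.35 = 296.435.
Planner sets g_i = Σα_j = 18.1 for every i, so G^SO = 6·18.1 = 108.6.
W^SO = (Σα)·G^SO − ½·6·(Σα)² = (6/2)·18.1² = 982.83.
Deadweight loss = W^SO − W^NE = 686.395.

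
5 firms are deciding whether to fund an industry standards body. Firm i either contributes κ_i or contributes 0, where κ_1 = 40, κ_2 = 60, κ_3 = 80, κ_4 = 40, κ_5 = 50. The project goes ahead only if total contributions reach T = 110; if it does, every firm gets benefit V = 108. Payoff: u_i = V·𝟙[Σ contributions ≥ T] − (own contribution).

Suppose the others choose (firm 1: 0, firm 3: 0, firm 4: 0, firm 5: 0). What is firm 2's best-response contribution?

0

Others' total = 0. Even contributing 60 gives 60 < 110: no benefit either way.
Best response: 0.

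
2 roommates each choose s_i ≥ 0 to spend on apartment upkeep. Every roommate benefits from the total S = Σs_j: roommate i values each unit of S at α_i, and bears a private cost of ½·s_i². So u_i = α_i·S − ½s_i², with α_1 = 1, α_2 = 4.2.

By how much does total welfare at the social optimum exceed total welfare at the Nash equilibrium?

Roommate i's FOC: ∂u_i/∂s_i = α_i − s_i = 0, so s_i* = α_i.
NE contributions = (1, 4.2); S = 5.2.
W^NE = (Σα)·S − ½Σα_i² = 5.2² − ½·18.64 = 17.72.
Planner sets s_i = Σα_j = 5.2 for every i, so S^SO = 2·5.2 = 10.4.
W^SO = (Σα)·S^SO − ½·2·(Σα)² = (2/2)·5.2² = 27.04.
Deadweight loss = W^SO − W^NE = 9.32.

9.32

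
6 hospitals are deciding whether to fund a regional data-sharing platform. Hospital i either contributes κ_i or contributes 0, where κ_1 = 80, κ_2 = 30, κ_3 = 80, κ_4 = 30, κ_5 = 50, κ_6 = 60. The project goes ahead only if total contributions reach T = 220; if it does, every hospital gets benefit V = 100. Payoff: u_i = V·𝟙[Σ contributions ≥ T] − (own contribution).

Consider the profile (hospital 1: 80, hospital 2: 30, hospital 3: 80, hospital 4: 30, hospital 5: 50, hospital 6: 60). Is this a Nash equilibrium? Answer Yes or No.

Total = 330 ≥ 220: provided.
Hospital 1 (pledges 80, payoff 20): dropping to 0 → total 250, payoff 100. Profitable deviation.

No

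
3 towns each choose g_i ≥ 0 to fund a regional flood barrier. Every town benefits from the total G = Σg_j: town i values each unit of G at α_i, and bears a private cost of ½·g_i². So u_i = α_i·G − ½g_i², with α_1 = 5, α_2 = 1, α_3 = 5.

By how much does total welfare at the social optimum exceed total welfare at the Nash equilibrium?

86

Town i's FOC: ∂u_i/∂g_i = α_i − g_i = 0, so g_i* = α_i.
NE contributions = (5, 1, 5); G = 11.
W^NE = (Σα)·G − ½Σα_i² = 11² − ½·51 = 95.5.
Planner sets g_i = Σα_j = 11 for every i, so G^SO = 3·11 = 33.
W^SO = (Σα)·G^SO − ½·3·(Σα)² = (3/2)·11² = 181.5.
Deadweight loss = W^SO − W^NE = 86.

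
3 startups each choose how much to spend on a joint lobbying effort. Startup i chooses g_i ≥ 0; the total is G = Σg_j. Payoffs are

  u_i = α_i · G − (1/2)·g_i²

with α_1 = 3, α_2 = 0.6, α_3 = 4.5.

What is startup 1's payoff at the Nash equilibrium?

19.8

Startup i's FOC: ∂u_i/∂g_i = α_i − g_i = 0, so g_i* = α_i.
NE contributions = (3, 0.6, 4.5); G = 8.1.
u_1 = α_1·G − ½·(g_1)² = 3·8.1 − ½·3² = 19.8.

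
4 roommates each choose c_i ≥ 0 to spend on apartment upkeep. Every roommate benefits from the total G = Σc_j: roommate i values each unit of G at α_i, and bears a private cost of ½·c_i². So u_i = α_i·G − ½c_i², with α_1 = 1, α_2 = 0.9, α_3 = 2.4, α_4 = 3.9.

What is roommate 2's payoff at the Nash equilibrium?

6.975

Roommate i's FOC: ∂u_i/∂c_i = α_i − c_i = 0, so c_i* = α_i.
NE contributions = (1, 0.9, 2.4, 3.9); G = 8.2.
u_2 = α_2·G − ½·(c_2)² = 0.9·8.2 − ½·0.9² = 6.975.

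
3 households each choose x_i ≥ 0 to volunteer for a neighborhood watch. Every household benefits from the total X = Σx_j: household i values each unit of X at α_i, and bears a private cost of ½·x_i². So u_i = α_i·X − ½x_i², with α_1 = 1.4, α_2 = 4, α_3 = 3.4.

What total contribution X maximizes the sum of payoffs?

26.4

Planner FOC: ∂(Σu_j)/∂x_i = (Σα_j) − x_i = 0, so x_i^SO = Σα_j = 8.8 for every i; X^SO = 26.4.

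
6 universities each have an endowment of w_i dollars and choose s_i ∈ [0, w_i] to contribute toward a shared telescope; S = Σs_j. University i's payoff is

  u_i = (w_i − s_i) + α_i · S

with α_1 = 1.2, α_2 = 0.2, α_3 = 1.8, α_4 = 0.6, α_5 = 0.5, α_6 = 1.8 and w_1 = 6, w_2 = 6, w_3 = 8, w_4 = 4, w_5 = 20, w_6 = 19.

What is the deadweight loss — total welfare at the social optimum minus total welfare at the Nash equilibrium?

153

∂u_i/∂s_i = α_i − 1, so university i contributes w_i if α_i > 1, else 0.
α_i > 1 for i ∈ {1, 3, 6}; NE contributions (6, 0, 8, 0, 0, 19), S = 33.
W^NE = Σw_i − S^NE + (Σα_i)·S^NE = 63 + 5.1·33 = 231.3.
Planner: ∂(Σu_j)/∂s_i = Σα_j − 1 = 5.1 > 0, so everyone contributes w_i; S^SO = 63, W^SO = 63 + 5.1·63 = 384.3.
Deadweight loss = 153.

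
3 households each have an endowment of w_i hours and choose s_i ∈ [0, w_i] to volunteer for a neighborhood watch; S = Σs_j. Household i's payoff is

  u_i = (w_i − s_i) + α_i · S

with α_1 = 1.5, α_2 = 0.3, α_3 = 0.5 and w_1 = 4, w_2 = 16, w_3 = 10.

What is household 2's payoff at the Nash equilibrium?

17.2

∂u_i/∂s_i = α_i − 1, so household i contributes w_i if α_i > 1, else 0.
α_i > 1 for i ∈ {1}; NE contributions (4, 0, 0), S = 4.
u_2 = (16 − 0) + 0.3·4 = 17.2.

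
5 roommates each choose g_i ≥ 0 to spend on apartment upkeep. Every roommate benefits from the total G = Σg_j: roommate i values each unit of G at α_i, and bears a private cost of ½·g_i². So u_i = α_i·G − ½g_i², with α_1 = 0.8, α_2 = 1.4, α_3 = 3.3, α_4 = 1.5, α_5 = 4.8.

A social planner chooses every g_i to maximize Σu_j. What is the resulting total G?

59

Planner FOC: ∂(Σu_j)/∂g_i = (Σα_j) − g_i = 0, so g_i^SO = Σα_j = 11.8 for every i; G^SO = 59.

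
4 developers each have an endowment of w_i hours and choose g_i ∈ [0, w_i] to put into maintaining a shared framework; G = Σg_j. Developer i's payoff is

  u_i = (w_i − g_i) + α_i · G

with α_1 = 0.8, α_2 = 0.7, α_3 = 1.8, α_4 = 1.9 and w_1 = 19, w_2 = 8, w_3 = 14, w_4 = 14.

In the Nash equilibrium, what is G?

∂u_i/∂g_i = α_i − 1, so developer i contributes w_i if α_i > 1, else 0.
α_i > 1 for i ∈ {3, 4}; NE contributions (0, 0, 14, 14), G = 28.

28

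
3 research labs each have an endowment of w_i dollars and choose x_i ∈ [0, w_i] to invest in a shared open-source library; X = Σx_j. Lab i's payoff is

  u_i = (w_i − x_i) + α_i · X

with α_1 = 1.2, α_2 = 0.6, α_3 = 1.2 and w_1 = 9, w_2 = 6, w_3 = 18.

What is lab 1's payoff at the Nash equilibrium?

32.4

∂u_i/∂x_i = α_i − 1, so lab i contributes w_i if α_i > 1, else 0.
α_i > 1 for i ∈ {1, 3}; NE contributions (9, 0, 18), X = 27.
u_1 = (9 − 9) + 1.2·27 = 32.4.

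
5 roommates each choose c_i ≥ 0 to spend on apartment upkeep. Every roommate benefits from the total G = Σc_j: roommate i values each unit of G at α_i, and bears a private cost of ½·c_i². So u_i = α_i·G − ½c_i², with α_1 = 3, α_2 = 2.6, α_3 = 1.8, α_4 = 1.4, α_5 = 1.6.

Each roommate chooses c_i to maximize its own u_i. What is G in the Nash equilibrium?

10.4

Roommate i's FOC: ∂u_i/∂c_i = α_i − c_i = 0, so c_i* = α_i.
NE contributions = (3, 2.6, 1.8, 1.4, 1.6); G = 10.4.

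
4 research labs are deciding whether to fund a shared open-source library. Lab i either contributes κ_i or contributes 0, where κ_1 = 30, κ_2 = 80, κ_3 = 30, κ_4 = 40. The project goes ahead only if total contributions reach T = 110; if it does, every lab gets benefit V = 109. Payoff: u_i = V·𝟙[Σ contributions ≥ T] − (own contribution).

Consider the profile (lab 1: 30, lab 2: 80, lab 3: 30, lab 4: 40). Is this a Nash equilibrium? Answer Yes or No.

No

Total = 180 ≥ 110: provided.
Lab 1 (pledges 30, payoff 79): dropping to 0 → total 150, payoff 109. Profitable deviation.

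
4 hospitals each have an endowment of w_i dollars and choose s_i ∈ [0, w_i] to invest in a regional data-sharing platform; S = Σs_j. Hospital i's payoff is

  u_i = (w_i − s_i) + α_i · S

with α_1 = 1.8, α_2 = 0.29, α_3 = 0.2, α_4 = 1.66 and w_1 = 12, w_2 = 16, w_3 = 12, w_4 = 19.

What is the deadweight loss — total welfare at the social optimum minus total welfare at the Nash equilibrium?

82.6

∂u_i/∂s_i = α_i − 1, so hospital i contributes w_i if α_i > 1, else 0.
α_i > 1 for i ∈ {1, 4}; NE contributions (12, 0, 0, 19), S = 31.
W^NE = Σw_i − S^NE + (Σα_i)·S^NE = 59 + 2.95·31 = 150.45.
Planner: ∂(Σu_j)/∂s_i = Σα_j − 1 = 2.95 > 0, so everyone contributes w_i; S^SO = 59, W^SO = 59 + 2.95·59 = 233.05.
Deadweight loss = 82.6.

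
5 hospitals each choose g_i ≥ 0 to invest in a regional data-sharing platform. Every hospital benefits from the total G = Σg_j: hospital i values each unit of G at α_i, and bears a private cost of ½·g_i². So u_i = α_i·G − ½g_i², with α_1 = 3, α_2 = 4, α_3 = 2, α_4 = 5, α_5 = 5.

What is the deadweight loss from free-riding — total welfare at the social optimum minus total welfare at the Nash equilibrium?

Hospital i's FOC: ∂u_i/∂g_i = α_i − g_i = 0, so g_i* = α_i.
NE contributions = (3, 4, 2, 5, 5); G = 19.
W^NE = (Σα)·G − ½Σα_i² = 19² − ½·79 = 321.5.
Planner sets g_i = Σα_j = 19 for every i, so G^SO = 5·19 = 95.
W^SO = (Σα)·G^SO − ½·5·(Σα)² = (5/2)·19² = 902.5.
Deadweight loss = W^SO − W^NE = 581.

581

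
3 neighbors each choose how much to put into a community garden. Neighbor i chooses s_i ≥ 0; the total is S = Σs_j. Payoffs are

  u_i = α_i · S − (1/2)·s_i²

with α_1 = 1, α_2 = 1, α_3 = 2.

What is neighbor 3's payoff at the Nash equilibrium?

Neighbor i's FOC: ∂u_i/∂s_i = α_i − s_i = 0, so s_i* = α_i.
NE contributions = (1, 1, 2); S = 4.
u_3 = α_3·S − ½·(s_3)² = 2·4 − ½·2² = 6.

6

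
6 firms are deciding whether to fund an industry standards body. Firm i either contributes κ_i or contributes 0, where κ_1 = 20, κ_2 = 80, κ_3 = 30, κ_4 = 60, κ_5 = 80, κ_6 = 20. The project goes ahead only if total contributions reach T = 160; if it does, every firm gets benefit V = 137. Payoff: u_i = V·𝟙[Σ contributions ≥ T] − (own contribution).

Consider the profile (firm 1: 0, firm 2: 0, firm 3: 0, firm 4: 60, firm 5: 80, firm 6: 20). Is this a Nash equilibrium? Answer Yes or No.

Yes

Total = 160 ≥ 160: provided.
Firm 1 (pledges 0, payoff 137): pledging 20 → total 180, payoff 117. No gain.
Firm 2 (pledges 0, payoff 137): pledging 80 → total 240, payoff 57. No gain.
Firm 3 (pledges 0, payoff 137): pledging 30 → total 190, payoff 107. No gain.
Firm 4 (pledges 60, payoff 77): dropping to 0 → total 100, payoff 0. No gain.
Firm 5 (pledges 80, payoff 57): dropping to 0 → total 80, payoff 0. No gain.
Firm 6 (pledges 20, payoff 117): dropping to 0 → total 140, payoff 0. No gain.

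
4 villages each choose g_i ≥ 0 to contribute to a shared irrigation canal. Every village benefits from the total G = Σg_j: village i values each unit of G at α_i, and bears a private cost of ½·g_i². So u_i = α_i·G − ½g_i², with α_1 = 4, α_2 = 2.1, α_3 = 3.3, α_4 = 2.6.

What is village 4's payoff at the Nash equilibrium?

27.82

Village i's FOC: ∂u_i/∂g_i = α_i − g_i = 0, so g_i* = α_i.
NE contributions = (4, 2.1, 3.3, 2.6); G = 12.
u_4 = α_4·G − ½·(g_4)² = 2.6·12 − ½·2.6² = 27.82.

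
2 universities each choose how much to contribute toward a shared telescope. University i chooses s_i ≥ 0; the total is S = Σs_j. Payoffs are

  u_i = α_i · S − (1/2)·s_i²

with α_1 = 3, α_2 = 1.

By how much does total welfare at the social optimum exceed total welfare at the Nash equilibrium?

5

University i's FOC: ∂u_i/∂s_i = α_i − s_i = 0, so s_i* = α_i.
NE contributions = (3, 1); S = 4.
W^NE = (Σα)·S − ½Σα_i² = 4² − ½·10 = 11.
Planner sets s_i = Σα_j = 4 for every i, so S^SO = 2·4 = 8.
W^SO = (Σα)·S^SO − ½·2·(Σα)² = (2/2)·4² = 16.
Deadweight loss = W^SO − W^NE = 5.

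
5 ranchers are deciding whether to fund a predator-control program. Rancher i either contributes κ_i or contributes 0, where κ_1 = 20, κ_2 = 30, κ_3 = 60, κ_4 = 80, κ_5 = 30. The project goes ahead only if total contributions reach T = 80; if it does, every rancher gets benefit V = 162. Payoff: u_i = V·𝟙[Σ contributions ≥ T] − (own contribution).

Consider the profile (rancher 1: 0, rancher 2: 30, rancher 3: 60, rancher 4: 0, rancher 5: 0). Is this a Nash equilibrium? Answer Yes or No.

Total = 90 ≥ 80: provided.
Rancher 1 (pledges 0, payoff 162): pledging 20 → total 110, payoff 142. No gain.
Rancher 2 (pledges 30, payoff 132): dropping to 0 → total 60, payoff 0. No gain.
Rancher 3 (pledges 60, payoff 102): dropping to 0 → total 30, payoff 0. No gain.
Rancher 4 (pledges 0, payoff 162): pledging 80 → total 170, payoff 82. No gain.
Rancher 5 (pledges 0, payoff 162): pledging 30 → total 120, payoff 132. No gain.

Yes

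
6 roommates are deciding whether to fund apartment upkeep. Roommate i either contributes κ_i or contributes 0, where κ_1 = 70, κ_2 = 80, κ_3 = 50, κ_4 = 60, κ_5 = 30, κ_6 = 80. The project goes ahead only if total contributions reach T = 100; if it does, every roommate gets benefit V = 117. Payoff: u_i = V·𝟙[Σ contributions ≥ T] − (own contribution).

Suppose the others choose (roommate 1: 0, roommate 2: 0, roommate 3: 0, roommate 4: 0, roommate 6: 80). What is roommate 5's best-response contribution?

30

Others' total = 80. Contributing 30 brings total to 110 ≥ 100: gain V − κ_5 = 87.
Best response: 30.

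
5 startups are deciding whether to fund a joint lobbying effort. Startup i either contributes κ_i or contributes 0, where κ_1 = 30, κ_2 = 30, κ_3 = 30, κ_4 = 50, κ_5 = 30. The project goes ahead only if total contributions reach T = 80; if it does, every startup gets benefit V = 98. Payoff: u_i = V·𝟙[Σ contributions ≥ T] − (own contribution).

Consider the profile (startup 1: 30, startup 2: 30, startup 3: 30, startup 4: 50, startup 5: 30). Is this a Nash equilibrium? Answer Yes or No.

Total = 170 ≥ 80: provided.
Startup 1 (pledges 30, payoff 68): dropping to 0 → total 140, payoff 98. Profitable deviation.

No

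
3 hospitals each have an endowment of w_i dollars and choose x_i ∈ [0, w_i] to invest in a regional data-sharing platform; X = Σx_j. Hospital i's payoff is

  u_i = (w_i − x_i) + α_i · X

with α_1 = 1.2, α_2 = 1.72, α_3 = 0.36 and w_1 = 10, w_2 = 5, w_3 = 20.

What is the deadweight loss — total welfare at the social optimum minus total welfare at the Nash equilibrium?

∂u_i/∂x_i = α_i − 1, so hospital i contributes w_i if α_i > 1, else 0.
α_i > 1 for i ∈ {1, 2}; NE contributions (10, 5, 0), X = 15.
W^NE = Σw_i − X^NE + (Σα_i)·X^NE = 35 + 2.28·15 = 69.2.
Planner: ∂(Σu_j)/∂x_i = Σα_j − 1 = 2.28 > 0, so everyone contributes w_i; X^SO = 35, W^SO = 35 + 2.28·35 = 114.8.
Deadweight loss = 45.6.

45.6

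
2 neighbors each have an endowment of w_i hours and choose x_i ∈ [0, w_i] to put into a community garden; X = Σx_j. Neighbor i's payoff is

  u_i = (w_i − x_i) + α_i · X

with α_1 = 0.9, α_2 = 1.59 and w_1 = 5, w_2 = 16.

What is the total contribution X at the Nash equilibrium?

16

∂u_i/∂x_i = α_i − 1, so neighbor i contributes w_i if α_i > 1, else 0.
α_i > 1 for i ∈ {2}; NE contributions (0, 16), X = 16.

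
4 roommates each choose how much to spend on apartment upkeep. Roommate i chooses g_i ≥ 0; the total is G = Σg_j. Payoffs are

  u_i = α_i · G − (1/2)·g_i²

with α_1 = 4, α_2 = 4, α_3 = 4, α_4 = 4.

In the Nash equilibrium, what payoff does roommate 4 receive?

Roommate i's FOC: ∂u_i/∂g_i = α_i − g_i = 0, so g_i* = α_i.
NE contributions = (4, 4, 4, 4); G = 16.
u_4 = α_4·G − ½·(g_4)² = 4·16 − ½·4² = 56.

56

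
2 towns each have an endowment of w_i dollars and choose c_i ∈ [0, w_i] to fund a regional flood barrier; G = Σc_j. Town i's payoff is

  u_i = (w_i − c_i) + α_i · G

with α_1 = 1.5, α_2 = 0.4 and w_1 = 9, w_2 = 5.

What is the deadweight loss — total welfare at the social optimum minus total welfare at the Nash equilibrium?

4.5

∂u_i/∂c_i = α_i − 1, so town i contributes w_i if α_i > 1, else 0.
α_i > 1 for i ∈ {1}; NE contributions (9, 0), G = 9.
W^NE = Σw_i − G^NE + (Σα_i)·G^NE = 14 + 0.9·9 = 22.1.
Planner: ∂(Σu_j)/∂c_i = Σα_j − 1 = 0.9 > 0, so everyone contributes w_i; G^SO = 14, W^SO = 14 + 0.9·14 = 26.6.
Deadweight loss = 4.5.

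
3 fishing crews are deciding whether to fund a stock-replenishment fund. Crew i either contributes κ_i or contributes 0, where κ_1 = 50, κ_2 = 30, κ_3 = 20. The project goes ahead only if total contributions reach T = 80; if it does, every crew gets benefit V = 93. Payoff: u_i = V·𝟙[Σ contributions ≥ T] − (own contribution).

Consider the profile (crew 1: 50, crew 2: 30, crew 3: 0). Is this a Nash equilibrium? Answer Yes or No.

Yes

Total = 80 ≥ 80: provided.
Crew 1 (pledges 50, payoff 43): dropping to 0 → total 30, payoff 0. No gain.
Crew 2 (pledges 30, payoff 63): dropping to 0 → total 50, payoff 0. No gain.
Crew 3 (pledges 0, payoff 93): pledging 20 → total 100, payoff 73. No gain.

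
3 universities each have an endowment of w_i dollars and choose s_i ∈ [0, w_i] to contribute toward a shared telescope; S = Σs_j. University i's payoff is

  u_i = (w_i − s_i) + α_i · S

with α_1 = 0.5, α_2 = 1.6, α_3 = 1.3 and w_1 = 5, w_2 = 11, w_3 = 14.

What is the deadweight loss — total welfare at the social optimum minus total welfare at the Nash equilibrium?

12

∂u_i/∂s_i = α_i − 1, so university i contributes w_i if α_i > 1, else 0.
α_i > 1 for i ∈ {2, 3}; NE contributions (0, 11, 14), S = 25.
W^NE = Σw_i − S^NE + (Σα_i)·S^NE = 30 + 2.4·25 = 90.
Planner: ∂(Σu_j)/∂s_i = Σα_j − 1 = 2.4 > 0, so everyone contributes w_i; S^SO = 30, W^SO = 30 + 2.4·30 = 102.
Deadweight loss = 12.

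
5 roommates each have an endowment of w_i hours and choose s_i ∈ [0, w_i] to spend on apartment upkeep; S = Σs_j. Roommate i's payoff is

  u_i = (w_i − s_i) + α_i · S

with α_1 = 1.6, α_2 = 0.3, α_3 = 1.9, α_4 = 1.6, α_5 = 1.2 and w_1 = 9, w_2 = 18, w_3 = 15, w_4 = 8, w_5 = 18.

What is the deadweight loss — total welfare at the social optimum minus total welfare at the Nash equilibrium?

100.8

∂u_i/∂s_i = α_i − 1, so roommate i contributes w_i if α_i > 1, else 0.
α_i > 1 for i ∈ {1, 3, 4, 5}; NE contributions (9, 0, 15, 8, 18), S = 50.
W^NE = Σw_i − S^NE + (Σα_i)·S^NE = 68 + 5.6·50 = 348.
Planner: ∂(Σu_j)/∂s_i = Σα_j − 1 = 5.6 > 0, so everyone contributes w_i; S^SO = 68, W^SO = 68 + 5.6·68 = 448.8.
Deadweight loss = 100.8.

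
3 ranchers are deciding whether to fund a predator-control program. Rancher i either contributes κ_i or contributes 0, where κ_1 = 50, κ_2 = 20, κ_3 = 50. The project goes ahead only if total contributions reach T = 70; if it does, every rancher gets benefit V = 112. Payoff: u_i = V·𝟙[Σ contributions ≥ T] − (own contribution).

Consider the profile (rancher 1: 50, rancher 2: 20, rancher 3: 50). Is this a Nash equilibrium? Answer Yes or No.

Total = 120 ≥ 70: provided.
Rancher 1 (pledges 50, payoff 62): dropping to 0 → total 70, payoff 112. Profitable deviation.

No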